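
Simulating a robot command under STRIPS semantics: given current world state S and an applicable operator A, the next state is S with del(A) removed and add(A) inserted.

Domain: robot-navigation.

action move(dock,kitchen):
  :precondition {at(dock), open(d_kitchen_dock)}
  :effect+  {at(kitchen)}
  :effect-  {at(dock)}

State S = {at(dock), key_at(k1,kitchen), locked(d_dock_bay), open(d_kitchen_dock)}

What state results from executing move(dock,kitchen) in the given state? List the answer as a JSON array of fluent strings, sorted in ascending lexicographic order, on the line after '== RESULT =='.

Progress:
  pre ⊆ S: {at(dock), open(d_kitchen_dock)} ⊆ S  — applicable
  S \ del = {key_at(k1,kitchen), locked(d_dock_bay), open(d_kitchen_dock)}
  ∪ add   = {at(kitchen), key_at(k1,kitchen), locked(d_dock_bay), open(d_kitchen_dock)}

== RESULT ==
["at(kitchen)", "key_at(k1,kitchen)", "locked(d_dock_bay)", "open(d_kitchen_dock)"]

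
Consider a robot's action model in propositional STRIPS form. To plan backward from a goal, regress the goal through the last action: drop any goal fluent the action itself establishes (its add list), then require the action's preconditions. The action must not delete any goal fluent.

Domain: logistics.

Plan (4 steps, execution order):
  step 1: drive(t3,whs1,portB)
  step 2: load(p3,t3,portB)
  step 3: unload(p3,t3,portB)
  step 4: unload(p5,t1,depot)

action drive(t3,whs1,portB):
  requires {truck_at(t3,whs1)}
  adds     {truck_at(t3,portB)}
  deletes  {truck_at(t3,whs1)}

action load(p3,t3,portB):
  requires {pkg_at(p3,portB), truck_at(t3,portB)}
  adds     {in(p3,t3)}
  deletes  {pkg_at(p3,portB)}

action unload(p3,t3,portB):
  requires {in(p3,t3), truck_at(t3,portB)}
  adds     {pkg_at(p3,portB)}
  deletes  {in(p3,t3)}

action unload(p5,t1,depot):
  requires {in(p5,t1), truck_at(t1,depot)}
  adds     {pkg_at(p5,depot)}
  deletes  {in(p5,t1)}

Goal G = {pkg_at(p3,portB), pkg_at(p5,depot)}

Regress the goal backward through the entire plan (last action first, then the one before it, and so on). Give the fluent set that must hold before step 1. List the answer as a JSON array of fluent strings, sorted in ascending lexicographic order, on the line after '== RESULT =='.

Regress step by step:
  through step 4 (unload(p5,t1,depot)): drop {pkg_at(p5,depot)}, keep {pkg_at(p3,portB)}, require {in(p5,t1), truck_at(t1,depot)}
    → {in(p5,t1), pkg_at(p3,portB), truck_at(t1,depot)}
  through step 3 (unload(p3,t3,portB)): drop {pkg_at(p3,portB)}, keep {in(p5,t1), truck_at(t1,depot)}, require {in(p3,t3), truck_at(t3,portB)}
    → {in(p3,t3), in(p5,t1), truck_at(t1,depot), truck_at(t3,portB)}
  through step 2 (load(p3,t3,portB)): drop {in(p3,t3)}, keep {in(p5,t1), truck_at(t1,depot), truck_at(t3,portB)}, require {pkg_at(p3,portB), truck_at(t3,portB)}
    → {in(p5,t1), pkg_at(p3,portB), truck_at(t1,depot), truck_at(t3,portB)}
  through step 1 (drive(t3,whs1,portB)): drop {truck_at(t3,portB)}, keep {in(p5,t1), pkg_at(p3,portB), truck_at(t1,depot)}, require {truck_at(t3,whs1)}
    → {in(p5,t1), pkg_at(p3,portB), truck_at(t1,depot), truck_at(t3,whs1)}

== RESULT ==
["in(p5,t1)", "pkg_at(p3,portB)", "truck_at(t1,depot)", "truck_at(t3,whs1)"]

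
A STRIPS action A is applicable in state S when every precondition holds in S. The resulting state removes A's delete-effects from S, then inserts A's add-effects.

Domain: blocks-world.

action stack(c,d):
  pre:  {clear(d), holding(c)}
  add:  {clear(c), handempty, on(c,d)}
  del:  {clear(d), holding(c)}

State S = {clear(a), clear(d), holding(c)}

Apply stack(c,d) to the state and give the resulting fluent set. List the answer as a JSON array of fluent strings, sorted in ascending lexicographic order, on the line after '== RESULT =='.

Progress:
  pre ⊆ S: {clear(d), holding(c)} ⊆ S  — applicable
  S \ del = {clear(a)}
  ∪ add   = {clear(a), clear(c), handempty, on(c,d)}

== RESULT ==
["clear(a)", "clear(c)", "handempty", "on(c,d)"]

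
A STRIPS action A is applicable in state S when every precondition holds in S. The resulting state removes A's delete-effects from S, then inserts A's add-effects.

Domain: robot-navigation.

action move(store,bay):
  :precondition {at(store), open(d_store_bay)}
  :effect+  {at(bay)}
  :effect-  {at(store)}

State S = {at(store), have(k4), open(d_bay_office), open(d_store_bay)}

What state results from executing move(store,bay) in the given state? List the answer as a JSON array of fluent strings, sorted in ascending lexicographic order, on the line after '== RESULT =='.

Compute (S \ del) ∪ add:
  pre ⊆ S: {at(store), open(d_store_bay)} ⊆ S  — applicable
  S \ del = {have(k4), open(d_bay_office), open(d_store_bay)}
  ∪ add   = {at(bay), have(k4), open(d_bay_office), open(d_store_bay)}

== RESULT ==
["at(bay)", "have(k4)", "open(d_bay_office)", "open(d_store_bay)"]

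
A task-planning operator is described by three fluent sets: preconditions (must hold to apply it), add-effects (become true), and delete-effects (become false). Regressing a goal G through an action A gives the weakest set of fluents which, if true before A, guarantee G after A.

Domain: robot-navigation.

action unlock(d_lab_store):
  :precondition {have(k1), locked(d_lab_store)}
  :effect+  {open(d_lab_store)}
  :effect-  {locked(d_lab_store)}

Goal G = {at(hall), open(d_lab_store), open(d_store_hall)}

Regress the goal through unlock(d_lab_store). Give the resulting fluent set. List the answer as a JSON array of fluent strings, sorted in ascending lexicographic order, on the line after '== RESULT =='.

Compute (G \ add) ∪ pre:
  G ∩ del = {}  (empty — regression defined)
  G \ add = {at(hall), open(d_lab_store), open(d_store_hall)} \ {open(d_lab_store)} = {at(hall), open(d_store_hall)}
  ∪ pre   = {at(hall), open(d_store_hall)} ∪ {have(k1), locked(d_lab_store)}
          = {at(hall), have(k1), locked(d_lab_store), open(d_store_hall)}

== RESULT ==
["at(hall)", "have(k1)", "locked(d_lab_store)", "open(d_store_hall)"]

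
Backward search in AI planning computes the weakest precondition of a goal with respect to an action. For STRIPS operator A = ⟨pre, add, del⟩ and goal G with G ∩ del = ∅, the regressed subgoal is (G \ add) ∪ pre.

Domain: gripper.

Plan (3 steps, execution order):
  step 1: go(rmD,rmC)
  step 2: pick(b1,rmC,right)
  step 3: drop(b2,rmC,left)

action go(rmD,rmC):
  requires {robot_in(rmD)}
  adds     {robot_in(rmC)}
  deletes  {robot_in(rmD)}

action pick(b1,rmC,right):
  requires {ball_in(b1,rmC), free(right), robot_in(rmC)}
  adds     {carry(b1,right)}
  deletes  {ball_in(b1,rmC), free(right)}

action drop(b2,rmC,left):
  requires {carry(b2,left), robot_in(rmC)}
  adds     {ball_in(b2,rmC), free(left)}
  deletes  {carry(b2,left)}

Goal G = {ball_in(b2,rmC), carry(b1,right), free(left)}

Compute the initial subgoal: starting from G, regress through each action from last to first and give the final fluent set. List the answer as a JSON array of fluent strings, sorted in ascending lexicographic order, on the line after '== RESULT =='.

Regress step by step:
  through step 3 (drop(b2,rmC,left)): drop {ball_in(b2,rmC), free(left)}, keep {carry(b1,right)}, require {carry(b2,left), robot_in(rmC)}
    → {carry(b1,right), carry(b2,left), robot_in(rmC)}
  through step 2 (pick(b1,rmC,right)): drop {carry(b1,right)}, keep {carry(b2,left), robot_in(rmC)}, require {ball_in(b1,rmC), free(right), robot_in(rmC)}
    → {ball_in(b1,rmC), carry(b2,left), free(right), robot_in(rmC)}
  through step 1 (go(rmD,rmC)): drop {robot_in(rmC)}, keep {ball_in(b1,rmC), carry(b2,left), free(right)}, require {robot_in(rmD)}
    → {ball_in(b1,rmC), carry(b2,left), free(right), robot_in(rmD)}

== RESULT ==
["ball_in(b1,rmC)", "carry(b2,left)", "free(right)", "robot_in(rmD)"]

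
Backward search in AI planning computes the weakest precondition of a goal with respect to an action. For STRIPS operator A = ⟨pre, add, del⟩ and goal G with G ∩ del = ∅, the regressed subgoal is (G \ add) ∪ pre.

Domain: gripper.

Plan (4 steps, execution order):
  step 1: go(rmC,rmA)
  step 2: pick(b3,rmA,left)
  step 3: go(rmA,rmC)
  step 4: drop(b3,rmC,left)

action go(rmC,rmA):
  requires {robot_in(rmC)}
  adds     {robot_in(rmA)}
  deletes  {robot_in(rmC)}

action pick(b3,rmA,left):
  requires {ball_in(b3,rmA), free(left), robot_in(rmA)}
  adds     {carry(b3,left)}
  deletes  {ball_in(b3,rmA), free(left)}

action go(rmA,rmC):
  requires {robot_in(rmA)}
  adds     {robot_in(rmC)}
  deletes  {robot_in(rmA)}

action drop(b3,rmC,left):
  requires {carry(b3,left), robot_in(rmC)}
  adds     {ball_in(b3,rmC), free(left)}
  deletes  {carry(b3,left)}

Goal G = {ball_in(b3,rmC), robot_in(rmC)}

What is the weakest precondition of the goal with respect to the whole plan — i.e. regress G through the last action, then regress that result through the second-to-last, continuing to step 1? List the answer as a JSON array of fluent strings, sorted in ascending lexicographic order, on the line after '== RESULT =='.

Work backward from the goal:
  through step 4 (drop(b3,rmC,left)): drop {ball_in(b3,rmC)}, keep {robot_in(rmC)}, require {carry(b3,left), robot_in(rmC)}
    → {carry(b3,left), robot_in(rmC)}
  through step 3 (go(rmA,rmC)): drop {robot_in(rmC)}, keep {carry(b3,left)}, require {robot_in(rmA)}
    → {carry(b3,left), robot_in(rmA)}
  through step 2 (pick(b3,rmA,left)): drop {carry(b3,left)}, keep {robot_in(rmA)}, require {ball_in(b3,rmA), free(left), robot_in(rmA)}
    → {ball_in(b3,rmA), free(left), robot_in(rmA)}
  through step 1 (go(rmC,rmA)): drop {robot_in(rmA)}, keep {ball_in(b3,rmA), free(left)}, require {robot_in(rmC)}
    → {ball_in(b3,rmA), free(left), robot_in(rmC)}

== RESULT ==
["ball_in(b3,rmA)", "free(left)", "robot_in(rmC)"]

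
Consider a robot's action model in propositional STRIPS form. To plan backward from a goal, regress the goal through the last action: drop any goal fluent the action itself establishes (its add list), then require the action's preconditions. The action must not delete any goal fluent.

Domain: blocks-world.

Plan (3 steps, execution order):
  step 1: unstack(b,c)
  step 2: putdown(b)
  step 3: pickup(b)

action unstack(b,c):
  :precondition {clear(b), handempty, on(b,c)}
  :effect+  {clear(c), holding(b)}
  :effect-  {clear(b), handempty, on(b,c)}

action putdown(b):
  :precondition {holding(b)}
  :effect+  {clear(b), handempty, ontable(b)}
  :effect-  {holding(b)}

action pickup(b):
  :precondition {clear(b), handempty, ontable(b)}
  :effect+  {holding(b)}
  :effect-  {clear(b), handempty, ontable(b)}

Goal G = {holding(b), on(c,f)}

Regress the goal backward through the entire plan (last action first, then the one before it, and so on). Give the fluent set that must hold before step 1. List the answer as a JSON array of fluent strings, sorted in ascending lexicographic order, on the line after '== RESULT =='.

Regress step by step:
  through step 3 (pickup(b)): drop {holding(b)}, keep {on(c,f)}, require {clear(b), handempty, ontable(b)}
    → {clear(b), handempty, on(c,f), ontable(b)}
  through step 2 (putdown(b)): drop {clear(b), handempty, ontable(b)}, keep {on(c,f)}, require {holding(b)}
    → {holding(b), on(c,f)}
  through step 1 (unstack(b,c)): drop {holding(b)}, keep {on(c,f)}, require {clear(b), handempty, on(b,c)}
    → {clear(b), handempty, on(b,c), on(c,f)}

== RESULT ==
["clear(b)", "handempty", "on(b,c)", "on(c,f)"]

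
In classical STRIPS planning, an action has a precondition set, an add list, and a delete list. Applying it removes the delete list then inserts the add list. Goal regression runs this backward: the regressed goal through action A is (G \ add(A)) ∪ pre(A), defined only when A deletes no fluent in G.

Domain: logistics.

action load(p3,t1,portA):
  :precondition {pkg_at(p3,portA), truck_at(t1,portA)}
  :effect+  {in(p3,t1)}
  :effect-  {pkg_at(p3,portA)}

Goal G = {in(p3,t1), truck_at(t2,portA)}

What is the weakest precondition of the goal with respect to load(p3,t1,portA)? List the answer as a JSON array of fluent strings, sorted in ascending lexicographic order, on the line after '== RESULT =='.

Compute (G \ add) ∪ pre:
  G ∩ del = {}  (empty — regression defined)
  G \ add = {in(p3,t1), truck_at(t2,portA)} \ {in(p3,t1)} = {truck_at(t2,portA)}
  ∪ pre   = {truck_at(t2,portA)} ∪ {pkg_at(p3,portA), truck_at(t1,portA)}
          = {pkg_at(p3,portA), truck_at(t1,portA), truck_at(t2,portA)}

== RESULT ==
["pkg_at(p3,portA)", "truck_at(t1,portA)", "truck_at(t2,portA)"]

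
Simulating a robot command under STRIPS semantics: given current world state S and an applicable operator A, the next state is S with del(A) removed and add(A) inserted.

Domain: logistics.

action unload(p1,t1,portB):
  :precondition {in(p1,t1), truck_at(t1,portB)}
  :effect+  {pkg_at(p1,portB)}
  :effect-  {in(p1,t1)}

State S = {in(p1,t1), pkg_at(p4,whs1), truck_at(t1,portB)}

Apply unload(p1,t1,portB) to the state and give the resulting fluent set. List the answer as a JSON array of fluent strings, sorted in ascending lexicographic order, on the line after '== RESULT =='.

Progress:
  pre ⊆ S: {in(p1,t1), truck_at(t1,portB)} ⊆ S  — applicable
  S \ del = {pkg_at(p4,whs1), truck_at(t1,portB)}
  ∪ add   = {pkg_at(p1,portB), pkg_at(p4,whs1), truck_at(t1,portB)}

== RESULT ==
["pkg_at(p1,portB)", "pkg_at(p4,whs1)", "truck_at(t1,portB)"]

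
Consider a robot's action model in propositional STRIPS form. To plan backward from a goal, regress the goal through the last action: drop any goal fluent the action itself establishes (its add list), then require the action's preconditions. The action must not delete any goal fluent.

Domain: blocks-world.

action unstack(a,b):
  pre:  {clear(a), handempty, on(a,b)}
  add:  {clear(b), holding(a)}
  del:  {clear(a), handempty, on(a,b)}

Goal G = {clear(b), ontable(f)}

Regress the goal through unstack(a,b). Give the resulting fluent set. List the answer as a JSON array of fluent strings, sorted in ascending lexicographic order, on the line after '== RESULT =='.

Regress:
  G ∩ del = {}  (empty — regression defined)
  G \ add = {clear(b), ontable(f)} \ {clear(b), holding(a)} = {ontable(f)}
  ∪ pre   = {ontable(f)} ∪ {clear(a), handempty, on(a,b)}
          = {clear(a), handempty, on(a,b), ontable(f)}

== RESULT ==
["clear(a)", "handempty", "on(a,b)", "ontable(f)"]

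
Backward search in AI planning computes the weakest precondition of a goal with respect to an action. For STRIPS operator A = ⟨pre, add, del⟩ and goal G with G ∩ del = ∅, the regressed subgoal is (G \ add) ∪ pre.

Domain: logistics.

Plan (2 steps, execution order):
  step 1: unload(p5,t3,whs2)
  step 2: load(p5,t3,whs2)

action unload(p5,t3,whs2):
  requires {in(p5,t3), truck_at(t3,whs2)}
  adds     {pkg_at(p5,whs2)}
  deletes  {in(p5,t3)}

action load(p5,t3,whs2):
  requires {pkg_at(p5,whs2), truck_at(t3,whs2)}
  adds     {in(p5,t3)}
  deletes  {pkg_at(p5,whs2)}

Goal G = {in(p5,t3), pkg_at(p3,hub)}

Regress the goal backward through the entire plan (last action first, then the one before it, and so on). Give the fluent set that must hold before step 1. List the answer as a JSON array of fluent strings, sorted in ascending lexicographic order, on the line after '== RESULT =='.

Regress step by step:
  through step 2 (load(p5,t3,whs2)): drop {in(p5,t3)}, keep {pkg_at(p3,hub)}, require {pkg_at(p5,whs2), truck_at(t3,whs2)}
    → {pkg_at(p3,hub), pkg_at(p5,whs2), truck_at(t3,whs2)}
  through step 1 (unload(p5,t3,whs2)): drop {pkg_at(p5,whs2)}, keep {pkg_at(p3,hub), truck_at(t3,whs2)}, require {in(p5,t3), truck_at(t3,whs2)}
    → {in(p5,t3), pkg_at(p3,hub), truck_at(t3,whs2)}

== RESULT ==
["in(p5,t3)", "pkg_at(p3,hub)", "truck_at(t3,whs2)"]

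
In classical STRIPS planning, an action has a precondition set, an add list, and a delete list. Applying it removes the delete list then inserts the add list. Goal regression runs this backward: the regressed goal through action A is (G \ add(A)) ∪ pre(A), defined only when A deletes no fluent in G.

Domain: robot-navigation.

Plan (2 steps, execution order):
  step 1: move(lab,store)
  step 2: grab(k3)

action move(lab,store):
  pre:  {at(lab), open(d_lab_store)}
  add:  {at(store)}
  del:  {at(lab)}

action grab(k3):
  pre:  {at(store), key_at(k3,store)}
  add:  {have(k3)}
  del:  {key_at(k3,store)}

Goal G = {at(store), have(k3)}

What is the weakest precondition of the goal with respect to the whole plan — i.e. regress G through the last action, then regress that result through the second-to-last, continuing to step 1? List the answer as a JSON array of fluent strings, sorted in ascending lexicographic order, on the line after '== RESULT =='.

Work backward from the goal:
  through step 2 (grab(k3)): drop {have(k3)}, keep {at(store)}, require {at(store), key_at(k3,store)}
    → {at(store), key_at(k3,store)}
  through step 1 (move(lab,store)): drop {at(store)}, keep {key_at(k3,store)}, require {at(lab), open(d_lab_store)}
    → {at(lab), key_at(k3,store), open(d_lab_store)}

== RESULT ==
["at(lab)", "key_at(k3,store)", "open(d_lab_store)"]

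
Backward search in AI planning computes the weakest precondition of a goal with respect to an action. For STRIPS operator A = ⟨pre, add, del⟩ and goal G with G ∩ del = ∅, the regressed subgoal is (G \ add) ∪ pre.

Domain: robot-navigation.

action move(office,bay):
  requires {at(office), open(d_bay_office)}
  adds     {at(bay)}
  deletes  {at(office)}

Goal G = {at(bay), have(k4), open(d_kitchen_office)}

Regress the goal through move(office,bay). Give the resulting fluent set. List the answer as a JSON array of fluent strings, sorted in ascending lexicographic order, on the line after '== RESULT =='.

Regress:
  G ∩ del = {}  (empty — regression defined)
  G \ add = {at(bay), have(k4), open(d_kitchen_office)} \ {at(bay)} = {have(k4), open(d_kitchen_office)}
  ∪ pre   = {have(k4), open(d_kitchen_office)} ∪ {at(office), open(d_bay_office)}
          = {at(office), have(k4), open(d_bay_office), open(d_kitchen_office)}

== RESULT ==
["at(office)", "have(k4)", "open(d_bay_office)", "open(d_kitchen_office)"]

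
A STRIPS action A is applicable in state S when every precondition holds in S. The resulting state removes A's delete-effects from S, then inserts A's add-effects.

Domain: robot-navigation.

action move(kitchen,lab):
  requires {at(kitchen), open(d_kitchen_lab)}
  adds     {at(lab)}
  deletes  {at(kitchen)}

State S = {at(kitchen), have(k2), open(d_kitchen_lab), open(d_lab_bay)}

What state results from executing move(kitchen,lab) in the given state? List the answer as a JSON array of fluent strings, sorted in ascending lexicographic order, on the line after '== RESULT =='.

Compute (S \ del) ∪ add:
  pre ⊆ S: {at(kitchen), open(d_kitchen_lab)} ⊆ S  — applicable
  S \ del = {have(k2), open(d_kitchen_lab), open(d_lab_bay)}
  ∪ add   = {at(lab), have(k2), open(d_kitchen_lab), open(d_lab_bay)}

== RESULT ==
["at(lab)", "have(k2)", "open(d_kitchen_lab)", "open(d_lab_bay)"]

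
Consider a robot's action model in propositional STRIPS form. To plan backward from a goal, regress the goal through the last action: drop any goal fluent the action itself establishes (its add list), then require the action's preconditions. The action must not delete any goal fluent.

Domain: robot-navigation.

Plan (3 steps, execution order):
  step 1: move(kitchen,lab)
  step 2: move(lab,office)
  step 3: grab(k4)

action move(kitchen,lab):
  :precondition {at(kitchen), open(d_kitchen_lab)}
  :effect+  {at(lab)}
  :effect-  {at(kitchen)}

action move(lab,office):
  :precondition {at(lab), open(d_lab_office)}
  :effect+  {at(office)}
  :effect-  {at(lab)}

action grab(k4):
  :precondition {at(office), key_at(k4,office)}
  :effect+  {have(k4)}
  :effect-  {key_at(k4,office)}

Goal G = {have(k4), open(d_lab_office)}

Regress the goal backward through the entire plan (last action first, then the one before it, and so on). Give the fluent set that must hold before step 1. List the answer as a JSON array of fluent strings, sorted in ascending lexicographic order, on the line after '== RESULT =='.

Regress step by step:
  through step 3 (grab(k4)): drop {have(k4)}, keep {open(d_lab_office)}, require {at(office), key_at(k4,office)}
    → {at(office), key_at(k4,office), open(d_lab_office)}
  through step 2 (move(lab,office)): drop {at(office)}, keep {key_at(k4,office), open(d_lab_office)}, require {at(lab), open(d_lab_office)}
    → {at(lab), key_at(k4,office), open(d_lab_office)}
  through step 1 (move(kitchen,lab)): drop {at(lab)}, keep {key_at(k4,office), open(d_lab_office)}, require {at(kitchen), open(d_kitchen_lab)}
    → {at(kitchen), key_at(k4,office), open(d_kitchen_lab), open(d_lab_office)}

== RESULT ==
["at(kitchen)", "key_at(k4,office)", "open(d_kitchen_lab)", "open(d_lab_office)"]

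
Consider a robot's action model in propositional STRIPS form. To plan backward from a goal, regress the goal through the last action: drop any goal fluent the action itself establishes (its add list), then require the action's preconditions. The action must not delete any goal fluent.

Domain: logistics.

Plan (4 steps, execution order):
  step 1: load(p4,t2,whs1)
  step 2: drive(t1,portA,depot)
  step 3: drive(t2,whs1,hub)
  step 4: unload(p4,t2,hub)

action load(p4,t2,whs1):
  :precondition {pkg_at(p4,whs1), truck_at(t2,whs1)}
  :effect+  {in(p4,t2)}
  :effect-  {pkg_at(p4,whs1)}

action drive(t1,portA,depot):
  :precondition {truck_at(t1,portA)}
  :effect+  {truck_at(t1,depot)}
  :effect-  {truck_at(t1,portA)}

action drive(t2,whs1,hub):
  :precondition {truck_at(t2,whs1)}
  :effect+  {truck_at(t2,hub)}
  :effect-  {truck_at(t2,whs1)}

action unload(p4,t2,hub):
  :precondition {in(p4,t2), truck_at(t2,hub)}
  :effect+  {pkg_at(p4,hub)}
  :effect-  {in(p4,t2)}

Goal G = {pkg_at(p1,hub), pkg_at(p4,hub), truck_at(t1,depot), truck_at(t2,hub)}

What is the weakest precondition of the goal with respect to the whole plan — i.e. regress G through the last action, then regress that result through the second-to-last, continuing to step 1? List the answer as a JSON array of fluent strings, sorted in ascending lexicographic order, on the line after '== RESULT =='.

Regress step by step:
  through step 4 (unload(p4,t2,hub)): drop {pkg_at(p4,hub)}, keep {pkg_at(p1,hub), truck_at(t1,depot), truck_at(t2,hub)}, require {in(p4,t2), truck_at(t2,hub)}
    → {in(p4,t2), pkg_at(p1,hub), truck_at(t1,depot), truck_at(t2,hub)}
  through step 3 (drive(t2,whs1,hub)): drop {truck_at(t2,hub)}, keep {in(p4,t2), pkg_at(p1,hub), truck_at(t1,depot)}, require {truck_at(t2,whs1)}
    → {in(p4,t2), pkg_at(p1,hub), truck_at(t1,depot), truck_at(t2,whs1)}
  through step 2 (drive(t1,portA,depot)): drop {truck_at(t1,depot)}, keep {in(p4,t2), pkg_at(p1,hub), truck_at(t2,whs1)}, require {truck_at(t1,portA)}
    → {in(p4,t2), pkg_at(p1,hub), truck_at(t1,portA), truck_at(t2,whs1)}
  through step 1 (load(p4,t2,whs1)): drop {in(p4,t2)}, keep {pkg_at(p1,hub), truck_at(t1,portA), truck_at(t2,whs1)}, require {pkg_at(p4,whs1), truck_at(t2,whs1)}
    → {pkg_at(p1,hub), pkg_at(p4,whs1), truck_at(t1,portA), truck_at(t2,whs1)}

== RESULT ==
["pkg_at(p1,hub)", "pkg_at(p4,whs1)", "truck_at(t1,portA)", "truck_at(t2,whs1)"]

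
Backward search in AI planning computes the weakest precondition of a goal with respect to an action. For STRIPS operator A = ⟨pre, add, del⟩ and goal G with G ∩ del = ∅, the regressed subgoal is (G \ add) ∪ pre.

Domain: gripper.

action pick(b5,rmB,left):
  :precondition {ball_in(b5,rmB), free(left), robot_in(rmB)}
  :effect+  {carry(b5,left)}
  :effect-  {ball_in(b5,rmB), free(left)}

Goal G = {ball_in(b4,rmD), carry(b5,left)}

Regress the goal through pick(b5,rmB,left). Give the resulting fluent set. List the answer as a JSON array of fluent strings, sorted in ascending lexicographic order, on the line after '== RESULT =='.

Compute (G \ add) ∪ pre:
  G ∩ del = {}  (empty — regression defined)
  G \ add = {ball_in(b4,rmD), carry(b5,left)} \ {carry(b5,left)} = {ball_in(b4,rmD)}
  ∪ pre   = {ball_in(b4,rmD)} ∪ {ball_in(b5,rmB), free(left), robot_in(rmB)}
          = {ball_in(b4,rmD), ball_in(b5,rmB), free(left), robot_in(rmB)}

== RESULT ==
["ball_in(b4,rmD)", "ball_in(b5,rmB)", "free(left)", "robot_in(rmB)"]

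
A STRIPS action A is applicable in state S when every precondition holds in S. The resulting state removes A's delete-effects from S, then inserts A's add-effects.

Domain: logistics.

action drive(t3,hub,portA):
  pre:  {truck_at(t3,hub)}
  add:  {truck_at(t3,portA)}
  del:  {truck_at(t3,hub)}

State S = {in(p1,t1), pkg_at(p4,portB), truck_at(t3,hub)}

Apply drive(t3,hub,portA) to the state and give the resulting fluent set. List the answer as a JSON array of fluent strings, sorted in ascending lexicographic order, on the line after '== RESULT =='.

Compute (S \ del) ∪ add:
  pre ⊆ S: {truck_at(t3,hub)} ⊆ S  — applicable
  S \ del = {in(p1,t1), pkg_at(p4,portB)}
  ∪ add   = {in(p1,t1), pkg_at(p4,portB), truck_at(t3,portA)}

== RESULT ==
["in(p1,t1)", "pkg_at(p4,portB)", "truck_at(t3,portA)"]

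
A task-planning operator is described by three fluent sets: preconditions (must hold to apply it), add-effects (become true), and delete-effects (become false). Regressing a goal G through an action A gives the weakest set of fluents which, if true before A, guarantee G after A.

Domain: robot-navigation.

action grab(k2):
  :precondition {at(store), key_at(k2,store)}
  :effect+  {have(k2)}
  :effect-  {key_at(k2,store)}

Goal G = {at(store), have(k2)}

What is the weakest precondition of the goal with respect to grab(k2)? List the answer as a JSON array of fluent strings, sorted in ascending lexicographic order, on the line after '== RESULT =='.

Compute (G \ add) ∪ pre:
  G ∩ del = {}  (empty — regression defined)
  G \ add = {at(store), have(k2)} \ {have(k2)} = {at(store)}
  ∪ pre   = {at(store)} ∪ {at(store), key_at(k2,store)}
          = {at(store), key_at(k2,store)}

== RESULT ==
["at(store)", "key_at(k2,store)"]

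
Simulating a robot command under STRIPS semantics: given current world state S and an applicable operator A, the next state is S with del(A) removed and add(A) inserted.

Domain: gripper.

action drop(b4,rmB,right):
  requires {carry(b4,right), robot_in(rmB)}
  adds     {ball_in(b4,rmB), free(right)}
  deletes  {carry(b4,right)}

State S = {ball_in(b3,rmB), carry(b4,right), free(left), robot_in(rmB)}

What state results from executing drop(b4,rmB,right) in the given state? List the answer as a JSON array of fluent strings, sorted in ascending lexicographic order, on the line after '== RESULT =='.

Compute (S \ del) ∪ add:
  pre ⊆ S: {carry(b4,right), robot_in(rmB)} ⊆ S  — applicable
  S \ del = {ball_in(b3,rmB), free(left), robot_in(rmB)}
  ∪ add   = {ball_in(b3,rmB), ball_in(b4,rmB), free(left), free(right), robot_in(rmB)}

== RESULT ==
["ball_in(b3,rmB)", "ball_in(b4,rmB)", "free(left)", "free(right)", "robot_in(rmB)"]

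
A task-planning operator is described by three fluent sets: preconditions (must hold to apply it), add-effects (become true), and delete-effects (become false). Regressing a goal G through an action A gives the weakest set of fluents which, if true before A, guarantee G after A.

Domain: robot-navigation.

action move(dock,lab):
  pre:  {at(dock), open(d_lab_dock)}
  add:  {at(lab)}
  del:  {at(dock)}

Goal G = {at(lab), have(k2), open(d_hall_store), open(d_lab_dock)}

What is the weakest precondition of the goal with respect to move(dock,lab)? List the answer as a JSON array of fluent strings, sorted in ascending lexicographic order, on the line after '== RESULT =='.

Regress:
  G ∩ del = {}  (empty — regression defined)
  G \ add = {at(lab), have(k2), open(d_hall_store), open(d_lab_dock)} \ {at(lab)} = {have(k2), open(d_hall_store), open(d_lab_dock)}
  ∪ pre   = {have(k2), open(d_hall_store), open(d_lab_dock)} ∪ {at(dock), open(d_lab_dock)}
          = {at(dock), have(k2), open(d_hall_store), open(d_lab_dock)}

== RESULT ==
["at(dock)", "have(k2)", "open(d_hall_store)", "open(d_lab_dock)"]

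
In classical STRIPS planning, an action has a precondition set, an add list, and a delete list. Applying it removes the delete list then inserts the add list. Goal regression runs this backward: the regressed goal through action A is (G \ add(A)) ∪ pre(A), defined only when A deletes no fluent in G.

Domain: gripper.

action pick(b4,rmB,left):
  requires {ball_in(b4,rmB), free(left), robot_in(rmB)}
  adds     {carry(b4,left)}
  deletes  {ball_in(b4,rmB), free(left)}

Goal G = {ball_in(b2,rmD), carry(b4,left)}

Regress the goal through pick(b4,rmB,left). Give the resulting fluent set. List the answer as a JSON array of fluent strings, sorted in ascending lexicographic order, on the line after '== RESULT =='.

Regress:
  G ∩ del = {}  (empty — regression defined)
  G \ add = {ball_in(b2,rmD), carry(b4,left)} \ {carry(b4,left)} = {ball_in(b2,rmD)}
  ∪ pre   = {ball_in(b2,rmD)} ∪ {ball_in(b4,rmB), free(left), robot_in(rmB)}
          = {ball_in(b2,rmD), ball_in(b4,rmB), free(left), robot_in(rmB)}

== RESULT ==
["ball_in(b2,rmD)", "ball_in(b4,rmB)", "free(left)", "robot_in(rmB)"]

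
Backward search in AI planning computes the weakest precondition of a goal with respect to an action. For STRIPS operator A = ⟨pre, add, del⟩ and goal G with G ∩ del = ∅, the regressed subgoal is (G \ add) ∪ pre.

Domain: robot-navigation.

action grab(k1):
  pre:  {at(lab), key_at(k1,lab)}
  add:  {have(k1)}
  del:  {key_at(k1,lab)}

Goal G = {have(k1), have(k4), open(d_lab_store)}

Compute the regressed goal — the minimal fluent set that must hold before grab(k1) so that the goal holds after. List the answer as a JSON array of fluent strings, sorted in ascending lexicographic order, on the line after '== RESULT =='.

Compute (G \ add) ∪ pre:
  G ∩ del = {}  (empty — regression defined)
  G \ add = {have(k1), have(k4), open(d_lab_store)} \ {have(k1)} = {have(k4), open(d_lab_store)}
  ∪ pre   = {have(k4), open(d_lab_store)} ∪ {at(lab), key_at(k1,lab)}
          = {at(lab), have(k4), key_at(k1,lab), open(d_lab_store)}

== RESULT ==
["at(lab)", "have(k4)", "key_at(k1,lab)", "open(d_lab_store)"]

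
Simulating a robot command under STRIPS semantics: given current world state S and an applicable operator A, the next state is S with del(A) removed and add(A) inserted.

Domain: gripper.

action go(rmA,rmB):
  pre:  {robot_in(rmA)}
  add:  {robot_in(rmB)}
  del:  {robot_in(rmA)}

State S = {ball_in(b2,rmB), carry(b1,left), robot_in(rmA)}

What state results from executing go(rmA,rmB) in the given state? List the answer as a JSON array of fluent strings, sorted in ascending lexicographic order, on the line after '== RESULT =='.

Progress:
  pre ⊆ S: {robot_in(rmA)} ⊆ S  — applicable
  S \ del = {ball_in(b2,rmB), carry(b1,left)}
  ∪ add   = {ball_in(b2,rmB), carry(b1,left), robot_in(rmB)}

== RESULT ==
["ball_in(b2,rmB)", "carry(b1,left)", "robot_in(rmB)"]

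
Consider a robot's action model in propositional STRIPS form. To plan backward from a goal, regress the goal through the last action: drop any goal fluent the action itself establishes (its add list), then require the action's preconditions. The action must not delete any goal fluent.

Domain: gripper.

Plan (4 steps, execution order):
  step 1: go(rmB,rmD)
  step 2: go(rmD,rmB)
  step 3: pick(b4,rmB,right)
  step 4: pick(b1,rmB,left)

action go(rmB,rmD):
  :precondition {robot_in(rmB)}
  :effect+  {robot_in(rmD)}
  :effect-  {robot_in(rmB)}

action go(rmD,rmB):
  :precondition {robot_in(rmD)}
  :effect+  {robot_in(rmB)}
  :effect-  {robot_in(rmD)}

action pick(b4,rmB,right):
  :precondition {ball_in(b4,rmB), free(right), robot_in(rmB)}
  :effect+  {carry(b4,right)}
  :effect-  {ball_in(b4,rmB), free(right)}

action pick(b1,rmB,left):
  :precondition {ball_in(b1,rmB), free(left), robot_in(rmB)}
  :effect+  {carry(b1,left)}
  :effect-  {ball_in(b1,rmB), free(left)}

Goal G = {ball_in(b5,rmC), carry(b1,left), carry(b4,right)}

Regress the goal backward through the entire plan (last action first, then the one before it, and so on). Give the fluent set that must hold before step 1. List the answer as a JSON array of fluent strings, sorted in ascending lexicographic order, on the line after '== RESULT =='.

Work backward from the goal:
  through step 4 (pick(b1,rmB,left)): drop {carry(b1,left)}, keep {ball_in(b5,rmC), carry(b4,right)}, require {ball_in(b1,rmB), free(left), robot_in(rmB)}
    → {ball_in(b1,rmB), ball_in(b5,rmC), carry(b4,right), free(left), robot_in(rmB)}
  through step 3 (pick(b4,rmB,right)): drop {carry(b4,right)}, keep {ball_in(b1,rmB), ball_in(b5,rmC), free(left), robot_in(rmB)}, require {ball_in(b4,rmB), free(right), robot_in(rmB)}
    → {ball_in(b1,rmB), ball_in(b4,rmB), ball_in(b5,rmC), free(left), free(right), robot_in(rmB)}
  through step 2 (go(rmD,rmB)): drop {robot_in(rmB)}, keep {ball_in(b1,rmB), ball_in(b4,rmB), ball_in(b5,rmC), free(left), free(right)}, require {robot_in(rmD)}
    → {ball_in(b1,rmB), ball_in(b4,rmB), ball_in(b5,rmC), free(left), free(right), robot_in(rmD)}
  through step 1 (go(rmB,rmD)): drop {robot_in(rmD)}, keep {ball_in(b1,rmB), ball_in(b4,rmB), ball_in(b5,rmC), free(left), free(right)}, require {robot_in(rmB)}
    → {ball_in(b1,rmB), ball_in(b4,rmB), ball_in(b5,rmC), free(left), free(right), robot_in(rmB)}

== RESULT ==
["ball_in(b1,rmB)", "ball_in(b4,rmB)", "ball_in(b5,rmC)", "free(left)", "free(right)", "robot_in(rmB)"]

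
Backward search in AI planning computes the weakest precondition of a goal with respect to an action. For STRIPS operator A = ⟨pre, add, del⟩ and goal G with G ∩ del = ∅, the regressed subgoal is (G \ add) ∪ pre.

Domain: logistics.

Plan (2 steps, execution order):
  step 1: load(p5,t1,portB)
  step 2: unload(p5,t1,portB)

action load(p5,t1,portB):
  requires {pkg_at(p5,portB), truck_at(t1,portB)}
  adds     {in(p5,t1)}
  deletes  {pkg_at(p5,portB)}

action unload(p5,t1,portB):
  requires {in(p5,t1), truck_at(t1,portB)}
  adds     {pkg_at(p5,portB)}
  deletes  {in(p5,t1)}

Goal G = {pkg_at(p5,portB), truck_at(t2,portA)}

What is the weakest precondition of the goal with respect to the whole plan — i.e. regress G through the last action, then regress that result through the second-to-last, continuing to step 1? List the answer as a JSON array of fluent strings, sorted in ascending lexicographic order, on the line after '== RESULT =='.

Regress step by step:
  through step 2 (unload(p5,t1,portB)): drop {pkg_at(p5,portB)}, keep {truck_at(t2,portA)}, require {in(p5,t1), truck_at(t1,portB)}
    → {in(p5,t1), truck_at(t1,portB), truck_at(t2,portA)}
  through step 1 (load(p5,t1,portB)): drop {in(p5,t1)}, keep {truck_at(t1,portB), truck_at(t2,portA)}, require {pkg_at(p5,portB), truck_at(t1,portB)}
    → {pkg_at(p5,portB), truck_at(t1,portB), truck_at(t2,portA)}

== RESULT ==
["pkg_at(p5,portB)", "truck_at(t1,portB)", "truck_at(t2,portA)"]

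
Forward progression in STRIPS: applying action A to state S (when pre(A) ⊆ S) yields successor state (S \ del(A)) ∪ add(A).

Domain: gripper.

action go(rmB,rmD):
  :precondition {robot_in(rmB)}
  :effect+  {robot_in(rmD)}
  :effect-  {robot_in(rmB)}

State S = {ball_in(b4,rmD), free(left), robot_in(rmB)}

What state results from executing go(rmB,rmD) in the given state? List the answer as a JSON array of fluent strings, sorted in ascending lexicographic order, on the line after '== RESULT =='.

Progress:
  pre ⊆ S: {robot_in(rmB)} ⊆ S  — applicable
  S \ del = {ball_in(b4,rmD), free(left)}
  ∪ add   = {ball_in(b4,rmD), free(left), robot_in(rmD)}

== RESULT ==
["ball_in(b4,rmD)", "free(left)", "robot_in(rmD)"]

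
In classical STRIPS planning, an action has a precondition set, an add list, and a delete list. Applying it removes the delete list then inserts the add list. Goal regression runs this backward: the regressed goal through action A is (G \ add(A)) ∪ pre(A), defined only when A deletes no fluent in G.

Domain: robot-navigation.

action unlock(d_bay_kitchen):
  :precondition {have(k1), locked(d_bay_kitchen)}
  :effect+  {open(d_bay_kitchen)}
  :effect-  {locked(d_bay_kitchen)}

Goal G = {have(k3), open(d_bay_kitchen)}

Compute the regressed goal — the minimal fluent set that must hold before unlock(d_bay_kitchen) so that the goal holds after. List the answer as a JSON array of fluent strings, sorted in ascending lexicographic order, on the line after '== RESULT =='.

Regress:
  G ∩ del = {}  (empty — regression defined)
  G \ add = {have(k3), open(d_bay_kitchen)} \ {open(d_bay_kitchen)} = {have(k3)}
  ∪ pre   = {have(k3)} ∪ {have(k1), locked(d_bay_kitchen)}
          = {have(k1), have(k3), locked(d_bay_kitchen)}

== RESULT ==
["have(k1)", "have(k3)", "locked(d_bay_kitchen)"]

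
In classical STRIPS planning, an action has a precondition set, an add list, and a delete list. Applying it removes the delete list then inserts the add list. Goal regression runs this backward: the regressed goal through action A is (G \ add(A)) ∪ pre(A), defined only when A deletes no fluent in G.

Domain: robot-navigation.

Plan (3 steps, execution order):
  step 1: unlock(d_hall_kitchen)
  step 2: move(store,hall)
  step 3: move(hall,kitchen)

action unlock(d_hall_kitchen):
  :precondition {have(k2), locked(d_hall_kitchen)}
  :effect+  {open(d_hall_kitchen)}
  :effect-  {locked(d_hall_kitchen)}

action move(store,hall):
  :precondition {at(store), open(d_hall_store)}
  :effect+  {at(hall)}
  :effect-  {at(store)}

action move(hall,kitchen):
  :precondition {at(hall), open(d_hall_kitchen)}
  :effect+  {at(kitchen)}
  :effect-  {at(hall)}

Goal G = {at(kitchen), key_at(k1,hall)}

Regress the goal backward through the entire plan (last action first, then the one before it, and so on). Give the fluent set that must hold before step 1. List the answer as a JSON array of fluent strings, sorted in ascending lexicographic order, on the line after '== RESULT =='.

Work backward from the goal:
  through step 3 (move(hall,kitchen)): drop {at(kitchen)}, keep {key_at(k1,hall)}, require {at(hall), open(d_hall_kitchen)}
    → {at(hall), key_at(k1,hall), open(d_hall_kitchen)}
  through step 2 (move(store,hall)): drop {at(hall)}, keep {key_at(k1,hall), open(d_hall_kitchen)}, require {at(store), open(d_hall_store)}
    → {at(store), key_at(k1,hall), open(d_hall_kitchen), open(d_hall_store)}
  through step 1 (unlock(d_hall_kitchen)): drop {open(d_hall_kitchen)}, keep {at(store), key_at(k1,hall), open(d_hall_store)}, require {have(k2), locked(d_hall_kitchen)}
    → {at(store), have(k2), key_at(k1,hall), locked(d_hall_kitchen), open(d_hall_store)}

== RESULT ==
["at(store)", "have(k2)", "key_at(k1,hall)", "locked(d_hall_kitchen)", "open(d_hall_store)"]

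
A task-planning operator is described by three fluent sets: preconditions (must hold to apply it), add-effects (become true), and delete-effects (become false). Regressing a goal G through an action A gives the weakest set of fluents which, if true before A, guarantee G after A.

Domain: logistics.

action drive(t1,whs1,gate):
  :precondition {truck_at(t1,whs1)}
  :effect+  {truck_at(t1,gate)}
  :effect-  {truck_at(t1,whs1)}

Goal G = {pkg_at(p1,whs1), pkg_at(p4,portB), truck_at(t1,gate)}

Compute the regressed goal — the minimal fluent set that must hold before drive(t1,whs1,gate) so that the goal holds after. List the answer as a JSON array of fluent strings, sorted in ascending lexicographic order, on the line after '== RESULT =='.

Regress:
  G ∩ del = {}  (empty — regression defined)
  G \ add = {pkg_at(p1,whs1), pkg_at(p4,portB), truck_at(t1,gate)} \ {truck_at(t1,gate)} = {pkg_at(p1,whs1), pkg_at(p4,portB)}
  ∪ pre   = {pkg_at(p1,whs1), pkg_at(p4,portB)} ∪ {truck_at(t1,whs1)}
          = {pkg_at(p1,whs1), pkg_at(p4,portB), truck_at(t1,whs1)}

== RESULT ==
["pkg_at(p1,whs1)", "pkg_at(p4,portB)", "truck_at(t1,whs1)"]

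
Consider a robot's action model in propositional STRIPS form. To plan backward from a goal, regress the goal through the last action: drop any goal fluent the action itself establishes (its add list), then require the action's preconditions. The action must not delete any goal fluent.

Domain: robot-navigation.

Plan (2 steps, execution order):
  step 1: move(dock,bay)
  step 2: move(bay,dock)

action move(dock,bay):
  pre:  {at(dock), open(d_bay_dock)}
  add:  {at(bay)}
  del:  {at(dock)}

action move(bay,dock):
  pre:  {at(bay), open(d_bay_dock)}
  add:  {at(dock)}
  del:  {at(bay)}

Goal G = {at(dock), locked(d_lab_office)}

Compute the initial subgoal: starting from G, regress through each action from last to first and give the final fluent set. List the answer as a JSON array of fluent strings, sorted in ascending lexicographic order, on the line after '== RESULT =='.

Regress step by step:
  through step 2 (move(bay,dock)): drop {at(dock)}, keep {locked(d_lab_office)}, require {at(bay), open(d_bay_dock)}
    → {at(bay), locked(d_lab_office), open(d_bay_dock)}
  through step 1 (move(dock,bay)): drop {at(bay)}, keep {locked(d_lab_office), open(d_bay_dock)}, require {at(dock), open(d_bay_dock)}
    → {at(dock), locked(d_lab_office), open(d_bay_dock)}

== RESULT ==
["at(dock)", "locked(d_lab_office)", "open(d_bay_dock)"]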